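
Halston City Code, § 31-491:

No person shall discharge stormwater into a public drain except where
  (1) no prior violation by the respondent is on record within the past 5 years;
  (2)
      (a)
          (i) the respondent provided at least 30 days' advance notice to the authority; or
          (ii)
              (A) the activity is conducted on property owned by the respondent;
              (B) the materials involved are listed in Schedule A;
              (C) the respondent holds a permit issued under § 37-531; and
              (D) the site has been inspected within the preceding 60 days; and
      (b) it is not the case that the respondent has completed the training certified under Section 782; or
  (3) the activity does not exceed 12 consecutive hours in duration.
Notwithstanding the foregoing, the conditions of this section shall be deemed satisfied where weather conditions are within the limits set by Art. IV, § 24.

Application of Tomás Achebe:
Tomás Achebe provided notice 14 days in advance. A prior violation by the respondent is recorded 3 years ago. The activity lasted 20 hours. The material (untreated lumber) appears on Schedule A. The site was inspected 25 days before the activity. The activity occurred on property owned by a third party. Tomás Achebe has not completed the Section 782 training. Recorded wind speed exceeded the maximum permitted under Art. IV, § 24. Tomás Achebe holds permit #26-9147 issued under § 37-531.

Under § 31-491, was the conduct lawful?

(1) no prior violation — not met.
(i) ≥30 days' notice — fails.
(A) own property — not met.
(B) Schedule A material — satisfied.
(C) holds permit — met.
(D) site inspected — satisfied.
(ii): F AND T AND T AND T → false.
(a): F OR F → false.
(b) not (training certified) — satisfied.
(2): F AND T → false.
(3) ≤ 12 hrs duration — not satisfied.
Overall = F OR F OR F = false.
Exception (weather ok) — not satisfied.
Result: main false OR exception false → false.

No — unlawful.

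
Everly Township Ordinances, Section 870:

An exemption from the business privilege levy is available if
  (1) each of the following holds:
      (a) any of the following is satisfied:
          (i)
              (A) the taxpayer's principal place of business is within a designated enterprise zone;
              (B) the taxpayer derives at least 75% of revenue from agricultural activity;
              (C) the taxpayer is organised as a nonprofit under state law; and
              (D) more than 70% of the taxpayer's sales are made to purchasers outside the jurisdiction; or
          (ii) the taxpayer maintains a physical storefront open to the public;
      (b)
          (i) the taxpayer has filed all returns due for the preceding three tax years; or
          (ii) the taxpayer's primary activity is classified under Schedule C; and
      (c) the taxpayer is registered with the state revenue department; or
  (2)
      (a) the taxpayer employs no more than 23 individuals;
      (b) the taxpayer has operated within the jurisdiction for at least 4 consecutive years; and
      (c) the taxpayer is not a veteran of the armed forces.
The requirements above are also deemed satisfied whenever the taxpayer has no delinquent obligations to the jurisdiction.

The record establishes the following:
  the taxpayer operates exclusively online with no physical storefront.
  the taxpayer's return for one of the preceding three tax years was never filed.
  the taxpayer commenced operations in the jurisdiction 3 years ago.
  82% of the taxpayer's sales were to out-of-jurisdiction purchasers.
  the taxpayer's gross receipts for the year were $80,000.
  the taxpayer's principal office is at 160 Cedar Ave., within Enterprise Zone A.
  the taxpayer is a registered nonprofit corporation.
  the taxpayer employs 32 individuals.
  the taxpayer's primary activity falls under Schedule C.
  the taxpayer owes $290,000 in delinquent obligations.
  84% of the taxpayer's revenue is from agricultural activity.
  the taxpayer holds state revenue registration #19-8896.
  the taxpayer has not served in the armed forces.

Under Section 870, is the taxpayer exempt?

Yes — exempt.

(A) in enterprise zone — holds.
(B) ≥75% agricultural — holds.
(C) nonprofit — met.
(D) >70% out-of-jur. sales — satisfied.
So (i) is satisfied (T AND T AND T AND T).
(ii) has storefront — not met.
(a): T OR F → true.
(i) returns current — fails.
(ii) Schedule C activity — satisfied.
(b): F OR T → true.
(c) state-registered — satisfied.
(1): T AND T AND T → true.
(a) ≤ 23 employees — not satisfied.
(b) ≥ 4 yrs in jurisdiction — fails.
(c) not (veteran) — met.
(2) = F AND F AND T = false.
Overall: T OR F → true.
Exception (no delinquency) — not satisfied.
Result: main true OR exception false → true.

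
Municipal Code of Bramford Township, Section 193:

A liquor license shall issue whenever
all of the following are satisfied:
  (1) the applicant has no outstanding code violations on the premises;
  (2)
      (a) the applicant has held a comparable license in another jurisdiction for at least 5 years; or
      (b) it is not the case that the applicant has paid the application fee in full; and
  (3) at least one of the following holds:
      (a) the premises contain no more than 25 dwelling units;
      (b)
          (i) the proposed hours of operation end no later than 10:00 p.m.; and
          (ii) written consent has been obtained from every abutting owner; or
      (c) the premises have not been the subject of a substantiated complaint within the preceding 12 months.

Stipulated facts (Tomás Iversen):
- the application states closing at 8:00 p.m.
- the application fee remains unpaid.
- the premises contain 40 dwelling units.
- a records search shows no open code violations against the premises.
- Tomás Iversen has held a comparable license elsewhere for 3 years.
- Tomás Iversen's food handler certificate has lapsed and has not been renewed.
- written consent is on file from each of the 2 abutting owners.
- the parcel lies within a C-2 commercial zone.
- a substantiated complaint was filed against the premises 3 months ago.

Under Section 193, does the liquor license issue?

(1) no code violations — holds.
(a) prior license ≥ 5 yr — not satisfied.
(b) not (fee paid) — holds.
(2): F OR T → true.
(a) ≤ 25 units — not satisfied.
(i) closes by 10 p.m. — holds.
(ii) all abutters consent — met.
(b): T AND T → true.
(c) no complaint in 12 mo. — not met.
(3): F OR T OR F → true.
So Overall is satisfied (T AND T AND T).

Yes — granted.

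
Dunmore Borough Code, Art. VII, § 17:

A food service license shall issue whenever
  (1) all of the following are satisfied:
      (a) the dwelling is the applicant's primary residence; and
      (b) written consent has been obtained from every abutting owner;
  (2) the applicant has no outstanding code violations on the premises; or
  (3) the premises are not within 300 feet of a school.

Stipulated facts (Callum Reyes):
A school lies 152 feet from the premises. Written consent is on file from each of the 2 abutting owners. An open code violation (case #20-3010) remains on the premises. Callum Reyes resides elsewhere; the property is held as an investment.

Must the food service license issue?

(a) primary residence — not satisfied.
(b) all abutters consent — met.
So (1) is not satisfied (F AND T).
(2) no code violations — not met.
(3) ≥300 ft from school — not met.
So Overall is not satisfied (F OR F OR F).

No — denied.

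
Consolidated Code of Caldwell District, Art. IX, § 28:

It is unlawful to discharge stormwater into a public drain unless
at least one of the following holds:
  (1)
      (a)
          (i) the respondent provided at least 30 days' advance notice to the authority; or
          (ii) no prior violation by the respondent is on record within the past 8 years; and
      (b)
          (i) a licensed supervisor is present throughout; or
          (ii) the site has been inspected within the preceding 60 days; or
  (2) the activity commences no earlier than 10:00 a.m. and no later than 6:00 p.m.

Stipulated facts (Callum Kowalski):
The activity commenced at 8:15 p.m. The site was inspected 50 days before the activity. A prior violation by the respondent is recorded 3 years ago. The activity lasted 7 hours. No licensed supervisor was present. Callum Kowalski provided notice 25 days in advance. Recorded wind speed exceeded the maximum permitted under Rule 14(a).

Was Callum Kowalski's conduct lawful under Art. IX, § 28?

(i) ≥30 days' notice — not satisfied.
(ii) no prior violation — not met.
(a) = F OR F = false.
(i) supervisor present — fails.
(ii) site inspected — met.
(b): F OR T → true.
(1) = F AND T = false.
(2) start within hours — not met.
So Overall is not satisfied (F OR F).

No — unlawful.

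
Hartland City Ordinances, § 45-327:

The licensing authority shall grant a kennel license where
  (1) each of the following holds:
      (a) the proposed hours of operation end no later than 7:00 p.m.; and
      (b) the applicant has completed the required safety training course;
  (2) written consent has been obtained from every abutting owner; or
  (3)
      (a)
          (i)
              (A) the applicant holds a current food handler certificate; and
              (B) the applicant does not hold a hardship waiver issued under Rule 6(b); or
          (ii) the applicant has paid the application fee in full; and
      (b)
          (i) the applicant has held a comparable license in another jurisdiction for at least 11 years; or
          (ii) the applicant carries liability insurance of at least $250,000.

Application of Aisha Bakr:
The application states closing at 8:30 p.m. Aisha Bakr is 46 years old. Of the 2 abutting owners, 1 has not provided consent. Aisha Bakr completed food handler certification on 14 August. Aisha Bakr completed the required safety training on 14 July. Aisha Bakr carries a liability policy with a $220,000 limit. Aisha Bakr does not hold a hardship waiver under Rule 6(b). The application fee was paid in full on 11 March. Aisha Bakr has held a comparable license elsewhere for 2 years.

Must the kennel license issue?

No — denied.

(a) closes by 7 p.m. — fails.
(b) safety training — met.
So (1) is not satisfied (F AND T).
(2) all abutters consent — fails.
(A) food handler cert. — holds.
(B) not (hardship waiver) — satisfied.
So (i) is satisfied (T AND T).
(ii) fee paid — satisfied.
So (a) is satisfied (T OR T).
(i) prior license ≥ 11 yr — not met.
(ii) insurance ≥ $250,000 — fails.
(b): F OR F → false.
So (3) is not satisfied (T AND F).
Overall = F OR F OR F = false.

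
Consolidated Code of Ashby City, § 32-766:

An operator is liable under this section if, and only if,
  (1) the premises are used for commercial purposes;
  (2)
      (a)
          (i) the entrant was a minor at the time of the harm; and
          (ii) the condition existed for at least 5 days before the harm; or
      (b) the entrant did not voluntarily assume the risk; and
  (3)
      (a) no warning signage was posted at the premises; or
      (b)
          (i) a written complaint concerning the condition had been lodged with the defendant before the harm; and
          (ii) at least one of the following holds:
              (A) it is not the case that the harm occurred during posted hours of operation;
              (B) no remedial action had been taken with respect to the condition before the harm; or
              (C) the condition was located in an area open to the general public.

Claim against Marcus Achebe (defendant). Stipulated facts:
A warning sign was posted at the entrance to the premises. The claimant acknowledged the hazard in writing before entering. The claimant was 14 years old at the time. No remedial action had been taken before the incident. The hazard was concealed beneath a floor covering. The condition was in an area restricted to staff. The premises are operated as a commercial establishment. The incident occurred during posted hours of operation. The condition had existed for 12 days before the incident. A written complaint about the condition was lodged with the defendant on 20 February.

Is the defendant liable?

Yes — liable.

(1) commercial use — holds.
(i) entrant a minor — satisfied.
(ii) condition ≥5 days old — holds.
So (a) is satisfied (T AND T).
(b) no assumed risk — not met.
(2): T OR F → true.
(a) no signage posted — fails.
(i) complaint lodged — holds.
(A) not (during posted hours) — fails.
(B) no remedial action — met.
(C) public area — fails.
(ii): F OR T OR F → true.
(b): T AND T → true.
(3): F OR T → true.
Overall = T AND T AND T = true.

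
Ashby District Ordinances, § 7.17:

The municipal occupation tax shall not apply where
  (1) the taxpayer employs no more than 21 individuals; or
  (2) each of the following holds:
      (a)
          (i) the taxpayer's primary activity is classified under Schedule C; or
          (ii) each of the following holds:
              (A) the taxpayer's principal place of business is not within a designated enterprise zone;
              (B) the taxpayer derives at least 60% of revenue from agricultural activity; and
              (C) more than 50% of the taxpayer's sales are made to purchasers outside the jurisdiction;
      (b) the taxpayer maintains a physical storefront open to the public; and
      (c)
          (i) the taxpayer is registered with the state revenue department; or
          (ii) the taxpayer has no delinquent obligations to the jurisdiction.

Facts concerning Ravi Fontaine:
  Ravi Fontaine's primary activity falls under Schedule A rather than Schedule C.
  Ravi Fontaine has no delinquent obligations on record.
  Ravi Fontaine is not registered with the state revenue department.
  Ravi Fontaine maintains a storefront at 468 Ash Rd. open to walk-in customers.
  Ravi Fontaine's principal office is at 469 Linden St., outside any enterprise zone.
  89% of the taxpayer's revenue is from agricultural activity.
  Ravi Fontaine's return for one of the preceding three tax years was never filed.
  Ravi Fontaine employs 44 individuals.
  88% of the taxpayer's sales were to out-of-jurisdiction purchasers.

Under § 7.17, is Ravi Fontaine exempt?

(1) ≤ 21 employees — not satisfied.
(i) Schedule C activity — not satisfied.
(A) not (in enterprise zone) — met.
(B) ≥60% agricultural — met.
(C) >50% out-of-jur. sales — satisfied.
So (ii) is satisfied (T AND T AND T).
So (a) is satisfied (F OR T).
(b) has storefront — holds.
(i) state-registered — fails.
(ii) no delinquency — holds.
(c) = F OR T = true.
So (2) is satisfied (T AND T AND T).
So Overall is satisfied (F OR T).

Yes — exempt.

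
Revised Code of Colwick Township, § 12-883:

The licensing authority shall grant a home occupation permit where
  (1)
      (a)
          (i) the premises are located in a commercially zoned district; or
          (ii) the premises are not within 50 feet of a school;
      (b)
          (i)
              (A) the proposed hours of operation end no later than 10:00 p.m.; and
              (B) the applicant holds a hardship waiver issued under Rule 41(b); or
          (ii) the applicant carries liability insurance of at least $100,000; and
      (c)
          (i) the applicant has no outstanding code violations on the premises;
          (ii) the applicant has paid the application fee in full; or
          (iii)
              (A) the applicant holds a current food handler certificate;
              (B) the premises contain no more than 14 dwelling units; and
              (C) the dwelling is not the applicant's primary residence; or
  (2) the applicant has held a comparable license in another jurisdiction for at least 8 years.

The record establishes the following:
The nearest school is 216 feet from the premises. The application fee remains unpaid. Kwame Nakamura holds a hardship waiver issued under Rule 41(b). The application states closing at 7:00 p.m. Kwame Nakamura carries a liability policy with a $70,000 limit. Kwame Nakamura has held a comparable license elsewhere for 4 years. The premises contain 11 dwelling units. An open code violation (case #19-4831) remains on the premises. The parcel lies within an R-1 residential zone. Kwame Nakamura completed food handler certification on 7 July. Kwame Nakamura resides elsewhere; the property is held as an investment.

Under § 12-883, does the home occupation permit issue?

(i) commercially zoned — fails.
(ii) ≥50 ft from school — met.
(a) = F OR T = true.
(A) closes by 10 p.m. — satisfied.
(B) hardship waiver — met.
(i): T AND T → true.
(ii) insurance ≥ $100,000 — fails.
(b): T OR F → true.
(i) no code violations — not satisfied.
(ii) fee paid — not satisfied.
(A) food handler cert. — satisfied.
(B) ≤ 14 units — holds.
(C) not (primary residence) — satisfied.
(iii) = T AND T AND T = true.
(c): F OR F OR T → true.
(1) = T AND T AND T = true.
(2) prior license ≥ 8 yr — not met.
So Overall is satisfied (T OR F).

Yes — granted.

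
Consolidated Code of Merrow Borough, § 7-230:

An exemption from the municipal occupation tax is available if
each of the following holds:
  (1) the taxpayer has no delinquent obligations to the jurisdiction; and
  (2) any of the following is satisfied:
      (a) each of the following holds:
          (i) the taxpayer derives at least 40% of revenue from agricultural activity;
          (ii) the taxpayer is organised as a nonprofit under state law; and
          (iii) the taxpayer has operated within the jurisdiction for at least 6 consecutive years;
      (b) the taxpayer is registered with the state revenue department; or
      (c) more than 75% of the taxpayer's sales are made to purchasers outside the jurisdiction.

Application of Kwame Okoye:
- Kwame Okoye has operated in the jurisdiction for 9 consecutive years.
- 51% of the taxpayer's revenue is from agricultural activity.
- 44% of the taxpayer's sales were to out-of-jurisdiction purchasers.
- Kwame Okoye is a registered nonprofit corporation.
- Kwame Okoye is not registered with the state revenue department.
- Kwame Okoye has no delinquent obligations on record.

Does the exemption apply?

Yes — exempt.

(1) no delinquency — holds.
(i) ≥40% agricultural — met.
(ii) nonprofit — holds.
(iii) ≥ 6 yrs in jurisdiction — satisfied.
So (a) is satisfied (T AND T AND T).
(b) state-registered — not satisfied.
(c) >75% out-of-jur. sales — fails.
So (2) is satisfied (T OR F OR F).
Overall: T AND T → true.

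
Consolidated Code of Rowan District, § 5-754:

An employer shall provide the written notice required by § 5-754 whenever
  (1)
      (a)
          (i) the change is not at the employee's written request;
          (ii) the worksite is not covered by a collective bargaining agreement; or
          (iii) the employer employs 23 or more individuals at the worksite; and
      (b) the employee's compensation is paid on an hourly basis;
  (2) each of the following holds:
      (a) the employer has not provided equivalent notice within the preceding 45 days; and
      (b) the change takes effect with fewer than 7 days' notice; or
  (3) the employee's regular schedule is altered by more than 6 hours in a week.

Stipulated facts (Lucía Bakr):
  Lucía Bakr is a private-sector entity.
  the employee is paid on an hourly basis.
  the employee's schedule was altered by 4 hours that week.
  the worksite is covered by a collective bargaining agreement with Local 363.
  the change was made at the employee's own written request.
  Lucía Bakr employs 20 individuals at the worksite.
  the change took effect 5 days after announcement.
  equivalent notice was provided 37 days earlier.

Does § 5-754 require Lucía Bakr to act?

(i) not employee-requested — fails.
(ii) no CBA — not satisfied.
(iii) ≥ 23 at site — fails.
(a) = F OR F OR F = false.
(b) hourly-paid — met.
(1): F AND T → false.
(a) no recent notice — not satisfied.
(b) < 7 days' notice — met.
(2) = F AND T = false.
(3) schedule shift > 6h — not satisfied.
So Overall is not satisfied (F OR F OR F).

No — not required.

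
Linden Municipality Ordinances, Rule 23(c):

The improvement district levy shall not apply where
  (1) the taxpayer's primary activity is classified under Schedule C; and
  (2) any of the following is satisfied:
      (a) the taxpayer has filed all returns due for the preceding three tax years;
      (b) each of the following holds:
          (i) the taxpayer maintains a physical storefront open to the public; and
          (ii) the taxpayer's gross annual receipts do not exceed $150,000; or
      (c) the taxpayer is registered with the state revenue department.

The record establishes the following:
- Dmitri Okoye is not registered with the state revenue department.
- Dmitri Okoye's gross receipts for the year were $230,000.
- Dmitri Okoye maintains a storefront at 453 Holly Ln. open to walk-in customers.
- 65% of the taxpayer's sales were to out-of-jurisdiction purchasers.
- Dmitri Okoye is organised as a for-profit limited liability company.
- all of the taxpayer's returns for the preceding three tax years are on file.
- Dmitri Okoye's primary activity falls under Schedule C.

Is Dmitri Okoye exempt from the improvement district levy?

Yes — exempt.

(1) Schedule C activity — satisfied.
(a) returns current — holds.
(i) has storefront — holds.
(ii) receipts ≤ $150,000 — not met.
(b): T AND F → false.
(c) state-registered — fails.
So (2) is satisfied (T OR F OR F).
So Overall is satisfied (T AND T).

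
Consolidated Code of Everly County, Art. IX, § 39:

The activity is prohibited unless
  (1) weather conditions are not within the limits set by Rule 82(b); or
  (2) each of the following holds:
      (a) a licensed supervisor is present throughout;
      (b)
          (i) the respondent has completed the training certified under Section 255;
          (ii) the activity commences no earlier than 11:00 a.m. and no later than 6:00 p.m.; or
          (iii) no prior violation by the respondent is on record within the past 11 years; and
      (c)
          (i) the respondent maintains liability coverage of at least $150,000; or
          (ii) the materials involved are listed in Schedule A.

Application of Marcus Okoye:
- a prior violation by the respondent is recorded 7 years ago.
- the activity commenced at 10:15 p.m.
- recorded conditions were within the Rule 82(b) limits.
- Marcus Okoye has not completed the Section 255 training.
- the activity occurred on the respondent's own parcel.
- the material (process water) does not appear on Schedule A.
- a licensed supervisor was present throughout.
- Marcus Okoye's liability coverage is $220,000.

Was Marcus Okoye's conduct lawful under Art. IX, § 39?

No — unlawful.

(1) not (weather ok) — not satisfied.
(a) supervisor present — satisfied.
(i) training certified — fails.
(ii) start within hours — not satisfied.
(iii) no prior violation — not satisfied.
(b): F OR F OR F → false.
(i) coverage ≥ $150,000 — met.
(ii) Schedule A material — not satisfied.
So (c) is satisfied (T OR F).
So (2) is not satisfied (T AND F AND T).
Overall = F OR F = false.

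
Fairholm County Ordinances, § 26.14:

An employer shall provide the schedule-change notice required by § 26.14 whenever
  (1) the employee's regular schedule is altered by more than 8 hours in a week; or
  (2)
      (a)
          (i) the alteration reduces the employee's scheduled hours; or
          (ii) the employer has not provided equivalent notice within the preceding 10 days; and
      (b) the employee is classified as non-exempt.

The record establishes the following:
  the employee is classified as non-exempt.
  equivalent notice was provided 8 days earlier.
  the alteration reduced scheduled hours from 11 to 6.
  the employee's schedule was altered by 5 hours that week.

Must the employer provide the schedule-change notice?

(1) schedule shift > 8h — fails.
(i) hours reduced — satisfied.
(ii) no recent notice — not met.
(a): T OR F → true.
(b) non-exempt — met.
(2) = T AND T = true.
Overall = F OR T = true.

Yes — required.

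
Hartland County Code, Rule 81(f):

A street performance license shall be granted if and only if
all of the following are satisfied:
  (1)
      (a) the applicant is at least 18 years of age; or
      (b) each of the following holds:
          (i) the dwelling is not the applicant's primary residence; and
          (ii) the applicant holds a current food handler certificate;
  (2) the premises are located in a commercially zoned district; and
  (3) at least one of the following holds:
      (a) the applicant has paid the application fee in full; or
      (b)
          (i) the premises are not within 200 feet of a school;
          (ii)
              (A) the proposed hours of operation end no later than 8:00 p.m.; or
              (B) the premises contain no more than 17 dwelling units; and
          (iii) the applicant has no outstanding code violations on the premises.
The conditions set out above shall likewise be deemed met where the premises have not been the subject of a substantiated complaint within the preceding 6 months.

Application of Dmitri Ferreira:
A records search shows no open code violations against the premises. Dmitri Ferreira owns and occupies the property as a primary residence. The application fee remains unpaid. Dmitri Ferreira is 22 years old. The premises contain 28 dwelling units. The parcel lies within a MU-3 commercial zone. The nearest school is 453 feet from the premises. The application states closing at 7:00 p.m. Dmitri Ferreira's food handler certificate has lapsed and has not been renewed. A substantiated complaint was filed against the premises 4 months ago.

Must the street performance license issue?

(a) age ≥ 18 — met.
(i) not (primary residence) — fails.
(ii) food handler cert. — not met.
So (b) is not satisfied (F AND F).
So (1) is satisfied (T OR F).
(2) commercially zoned — met.
(a) fee paid — fails.
(i) ≥200 ft from school — met.
(A) closes by 8 p.m. — satisfied.
(B) ≤ 17 units — fails.
(ii): T OR F → true.
(iii) no code violations — satisfied.
(b) = T AND T AND T = true.
(3) = F OR T = true.
So Overall is satisfied (T AND T AND T).
Exception (no complaint in 6 mo.) — not satisfied.
Result: main true OR exception false → true.

Yes — granted.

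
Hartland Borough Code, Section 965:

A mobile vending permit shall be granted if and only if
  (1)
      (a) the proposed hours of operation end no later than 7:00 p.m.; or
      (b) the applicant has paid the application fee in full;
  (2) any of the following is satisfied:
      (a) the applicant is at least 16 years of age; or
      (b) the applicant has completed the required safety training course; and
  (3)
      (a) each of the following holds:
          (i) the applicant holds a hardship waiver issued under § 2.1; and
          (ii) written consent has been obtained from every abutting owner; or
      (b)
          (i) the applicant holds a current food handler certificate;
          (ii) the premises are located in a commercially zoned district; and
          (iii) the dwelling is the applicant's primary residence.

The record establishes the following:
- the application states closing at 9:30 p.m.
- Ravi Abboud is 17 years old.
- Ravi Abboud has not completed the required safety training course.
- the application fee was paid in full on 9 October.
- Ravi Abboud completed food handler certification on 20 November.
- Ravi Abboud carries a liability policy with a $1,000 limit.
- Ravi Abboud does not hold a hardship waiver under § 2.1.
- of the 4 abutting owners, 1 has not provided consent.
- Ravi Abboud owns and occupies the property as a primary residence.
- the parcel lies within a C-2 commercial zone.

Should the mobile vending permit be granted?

Yes — granted.

(a) closes by 7 p.m. — not satisfied.
(b) fee paid — satisfied.
So (1) is satisfied (F OR T).
(a) age ≥ 16 — satisfied.
(b) safety training — fails.
(2) = T OR F = true.
(i) hardship waiver — not satisfied.
(ii) all abutters consent — fails.
So (a) is not satisfied (F AND F).
(i) food handler cert. — holds.
(ii) commercially zoned — satisfied.
(iii) primary residence — met.
(b): T AND T AND T → true.
(3) = F OR T = true.
Overall = T AND T AND T = true.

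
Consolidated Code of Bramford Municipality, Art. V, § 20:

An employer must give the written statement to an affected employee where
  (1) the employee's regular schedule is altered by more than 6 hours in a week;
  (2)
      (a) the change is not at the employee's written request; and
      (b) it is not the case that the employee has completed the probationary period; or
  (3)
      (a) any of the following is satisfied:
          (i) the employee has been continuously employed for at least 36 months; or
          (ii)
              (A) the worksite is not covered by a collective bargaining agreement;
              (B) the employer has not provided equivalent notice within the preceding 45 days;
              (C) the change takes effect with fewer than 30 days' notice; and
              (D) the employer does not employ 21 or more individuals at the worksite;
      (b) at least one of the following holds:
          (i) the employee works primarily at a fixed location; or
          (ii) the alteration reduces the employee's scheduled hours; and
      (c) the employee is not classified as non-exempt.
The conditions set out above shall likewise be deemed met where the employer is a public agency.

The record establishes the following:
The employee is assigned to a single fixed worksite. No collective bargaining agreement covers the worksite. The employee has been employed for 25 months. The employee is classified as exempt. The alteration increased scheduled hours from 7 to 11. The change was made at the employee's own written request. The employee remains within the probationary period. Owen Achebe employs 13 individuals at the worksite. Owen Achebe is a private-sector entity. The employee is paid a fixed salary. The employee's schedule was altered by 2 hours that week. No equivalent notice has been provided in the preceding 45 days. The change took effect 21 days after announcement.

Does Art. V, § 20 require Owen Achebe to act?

(1) schedule shift > 6h — not met.
(a) not employee-requested — not met.
(b) not (past probation) — met.
(2): F AND T → false.
(i) tenure ≥ 36 mo. — not met.
(A) no CBA — met.
(B) no recent notice — met.
(C) < 30 days' notice — met.
(D) not (≥ 21 at site) — holds.
So (ii) is satisfied (T AND T AND T AND T).
(a): F OR T → true.
(i) fixed location — satisfied.
(ii) hours reduced — not met.
(b) = T OR F = true.
(c) not (non-exempt) — met.
So (3) is satisfied (T AND T AND T).
So Overall is satisfied (F OR F OR T).
Exception (public agency) — not satisfied.
Result: main true OR exception false → true.

Yes — required.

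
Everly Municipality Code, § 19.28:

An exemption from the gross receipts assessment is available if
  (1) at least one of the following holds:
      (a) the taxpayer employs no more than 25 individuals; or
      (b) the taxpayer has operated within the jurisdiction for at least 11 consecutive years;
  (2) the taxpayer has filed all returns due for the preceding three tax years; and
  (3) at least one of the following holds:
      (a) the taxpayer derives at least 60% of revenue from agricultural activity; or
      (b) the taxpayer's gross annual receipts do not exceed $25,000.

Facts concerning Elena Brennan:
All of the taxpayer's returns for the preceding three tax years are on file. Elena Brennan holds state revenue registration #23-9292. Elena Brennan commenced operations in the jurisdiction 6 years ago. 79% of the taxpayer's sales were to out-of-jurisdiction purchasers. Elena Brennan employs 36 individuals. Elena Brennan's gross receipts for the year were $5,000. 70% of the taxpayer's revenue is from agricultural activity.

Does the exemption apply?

No — not exempt.

(a) ≤ 25 employees — not met.
(b) ≥ 11 yrs in jurisdiction — not satisfied.
(1): F OR F → false.
(2) returns current — met.
(a) ≥60% agricultural — satisfied.
(b) receipts ≤ $25,000 — satisfied.
(3) = T OR T = true.
Overall = F AND T AND T = false.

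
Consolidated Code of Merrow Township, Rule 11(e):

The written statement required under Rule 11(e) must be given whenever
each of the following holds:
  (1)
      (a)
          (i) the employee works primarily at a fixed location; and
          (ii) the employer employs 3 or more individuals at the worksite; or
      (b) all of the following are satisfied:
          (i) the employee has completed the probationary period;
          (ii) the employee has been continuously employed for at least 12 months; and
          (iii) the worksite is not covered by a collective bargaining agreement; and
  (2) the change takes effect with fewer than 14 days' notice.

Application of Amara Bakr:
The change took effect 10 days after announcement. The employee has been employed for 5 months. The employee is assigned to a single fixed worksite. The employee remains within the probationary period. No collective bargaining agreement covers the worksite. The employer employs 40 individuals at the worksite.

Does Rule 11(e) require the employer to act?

(i) fixed location — holds.
(ii) ≥ 3 at site — met.
(a) = T AND T = true.
(i) past probation — not satisfied.
(ii) tenure ≥ 12 mo. — not satisfied.
(iii) no CBA — met.
(b): F AND F AND T → false.
(1): T OR F → true.
(2) < 14 days' notice — holds.
So Overall is satisfied (T AND T).

Yes — required.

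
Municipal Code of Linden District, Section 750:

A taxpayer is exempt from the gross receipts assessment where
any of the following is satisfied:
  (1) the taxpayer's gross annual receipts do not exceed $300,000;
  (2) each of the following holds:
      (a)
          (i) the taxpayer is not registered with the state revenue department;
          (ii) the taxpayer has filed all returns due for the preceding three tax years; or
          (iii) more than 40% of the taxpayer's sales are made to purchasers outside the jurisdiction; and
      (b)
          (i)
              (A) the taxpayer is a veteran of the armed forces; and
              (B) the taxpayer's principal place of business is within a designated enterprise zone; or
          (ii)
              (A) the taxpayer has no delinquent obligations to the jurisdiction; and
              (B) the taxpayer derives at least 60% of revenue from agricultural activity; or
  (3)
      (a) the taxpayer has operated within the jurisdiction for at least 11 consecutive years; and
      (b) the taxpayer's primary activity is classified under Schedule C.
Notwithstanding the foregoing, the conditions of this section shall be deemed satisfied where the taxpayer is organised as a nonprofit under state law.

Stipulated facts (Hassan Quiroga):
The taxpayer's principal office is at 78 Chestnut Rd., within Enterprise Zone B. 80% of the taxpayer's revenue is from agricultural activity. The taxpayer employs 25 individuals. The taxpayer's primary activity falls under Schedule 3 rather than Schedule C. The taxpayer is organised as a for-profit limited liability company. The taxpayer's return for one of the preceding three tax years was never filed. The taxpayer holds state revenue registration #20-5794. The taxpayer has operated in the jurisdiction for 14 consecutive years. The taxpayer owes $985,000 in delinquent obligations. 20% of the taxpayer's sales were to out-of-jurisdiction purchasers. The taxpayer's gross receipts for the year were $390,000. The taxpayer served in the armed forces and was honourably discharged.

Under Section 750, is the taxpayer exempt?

(1) receipts ≤ $300,000 — fails.
(i) not (state-registered) — not met.
(ii) returns current — not met.
(iii) >40% out-of-jur. sales — not satisfied.
(a) = F OR F OR F = false.
(A) veteran — met.
(B) in enterprise zone — satisfied.
(i) = T AND T = true.
(A) no delinquency — not met.
(B) ≥60% agricultural — met.
(ii) = F AND T = false.
(b): T OR F → true.
So (2) is not satisfied (F AND T).
(a) ≥ 11 yrs in jurisdiction — holds.
(b) Schedule C activity — fails.
So (3) is not satisfied (T AND F).
Overall = F OR F OR F = false.
Exception (nonprofit) — not satisfied.
Result: main false OR exception false → false.

No — not exempt.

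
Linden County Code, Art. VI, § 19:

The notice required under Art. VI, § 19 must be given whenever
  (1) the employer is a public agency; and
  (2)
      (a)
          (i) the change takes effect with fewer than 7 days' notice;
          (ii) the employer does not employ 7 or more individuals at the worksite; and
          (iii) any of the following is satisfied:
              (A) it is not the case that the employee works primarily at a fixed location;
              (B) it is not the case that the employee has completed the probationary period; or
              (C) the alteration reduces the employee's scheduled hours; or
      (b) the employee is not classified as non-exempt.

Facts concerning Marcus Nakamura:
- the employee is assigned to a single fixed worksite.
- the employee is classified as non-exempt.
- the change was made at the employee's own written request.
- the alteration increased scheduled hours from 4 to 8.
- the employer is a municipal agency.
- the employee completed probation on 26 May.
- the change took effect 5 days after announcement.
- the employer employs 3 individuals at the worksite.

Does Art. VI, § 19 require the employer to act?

No — not required.

(1) public agency — satisfied.
(i) < 7 days' notice — holds.
(ii) not (≥ 7 at site) — met.
(A) not (fixed location) — not satisfied.
(B) not (past probation) — fails.
(C) hours reduced — not met.
So (iii) is not satisfied (F OR F OR F).
(a): T AND T AND F → false.
(b) not (non-exempt) — not satisfied.
So (2) is not satisfied (F OR F).
Overall: T AND F → false.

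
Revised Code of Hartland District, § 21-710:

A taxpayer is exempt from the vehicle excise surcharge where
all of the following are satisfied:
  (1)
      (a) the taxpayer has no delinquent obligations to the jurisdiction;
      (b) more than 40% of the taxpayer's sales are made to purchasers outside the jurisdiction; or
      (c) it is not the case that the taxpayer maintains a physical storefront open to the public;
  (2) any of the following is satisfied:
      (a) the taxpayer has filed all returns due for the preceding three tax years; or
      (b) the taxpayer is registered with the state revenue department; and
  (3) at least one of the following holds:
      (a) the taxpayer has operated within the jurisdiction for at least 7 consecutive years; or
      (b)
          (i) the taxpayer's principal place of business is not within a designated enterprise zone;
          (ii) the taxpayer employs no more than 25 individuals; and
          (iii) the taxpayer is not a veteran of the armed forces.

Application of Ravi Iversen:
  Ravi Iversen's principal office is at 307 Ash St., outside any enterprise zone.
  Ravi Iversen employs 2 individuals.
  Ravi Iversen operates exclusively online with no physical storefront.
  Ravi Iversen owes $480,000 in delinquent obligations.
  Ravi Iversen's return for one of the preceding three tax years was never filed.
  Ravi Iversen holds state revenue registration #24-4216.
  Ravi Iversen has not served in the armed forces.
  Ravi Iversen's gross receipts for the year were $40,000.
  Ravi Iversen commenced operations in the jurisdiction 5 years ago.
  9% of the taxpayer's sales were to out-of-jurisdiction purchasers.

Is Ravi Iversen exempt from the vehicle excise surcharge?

Yes — exempt.

(a) no delinquency — fails.
(b) >40% out-of-jur. sales — fails.
(c) not (has storefront) — satisfied.
So (1) is satisfied (F OR F OR T).
(a) returns current — fails.
(b) state-registered — met.
So (2) is satisfied (F OR T).
(a) ≥ 7 yrs in jurisdiction — not satisfied.
(i) not (in enterprise zone) — satisfied.
(ii) ≤ 25 employees — holds.
(iii) not (veteran) — holds.
So (b) is satisfied (T AND T AND T).
(3) = F OR T = true.
So Overall is satisfied (T AND T AND T).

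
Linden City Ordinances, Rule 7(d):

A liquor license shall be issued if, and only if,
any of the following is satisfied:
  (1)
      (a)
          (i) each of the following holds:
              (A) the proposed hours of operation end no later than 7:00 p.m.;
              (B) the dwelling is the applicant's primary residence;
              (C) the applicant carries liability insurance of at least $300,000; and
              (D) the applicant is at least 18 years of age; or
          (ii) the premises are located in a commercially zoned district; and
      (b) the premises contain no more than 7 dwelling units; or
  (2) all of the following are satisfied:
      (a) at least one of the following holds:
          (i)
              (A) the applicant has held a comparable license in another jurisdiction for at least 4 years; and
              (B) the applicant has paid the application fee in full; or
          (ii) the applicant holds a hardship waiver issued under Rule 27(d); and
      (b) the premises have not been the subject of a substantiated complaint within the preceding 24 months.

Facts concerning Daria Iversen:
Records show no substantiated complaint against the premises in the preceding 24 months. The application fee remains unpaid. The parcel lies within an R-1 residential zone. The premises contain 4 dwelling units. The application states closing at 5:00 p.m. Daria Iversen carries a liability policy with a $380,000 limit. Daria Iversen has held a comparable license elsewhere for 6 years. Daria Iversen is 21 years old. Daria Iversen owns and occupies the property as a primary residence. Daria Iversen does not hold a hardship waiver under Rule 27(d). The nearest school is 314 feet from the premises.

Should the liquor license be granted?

Yes — granted.

(A) closes by 7 p.m. — met.
(B) primary residence — holds.
(C) insurance ≥ $300,000 — satisfied.
(D) age ≥ 18 — satisfied.
(i): T AND T AND T AND T → true.
(ii) commercially zoned — fails.
(a) = T OR F = true.
(b) ≤ 7 units — met.
(1) = T AND T = true.
(A) prior license ≥ 4 yr — satisfied.
(B) fee paid — not satisfied.
(i): T AND F → false.
(ii) hardship waiver — not met.
(a): F OR F → false.
(b) no complaint in 24 mo. — holds.
So (2) is not satisfied (F AND T).
So Overall is satisfied (T OR F).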